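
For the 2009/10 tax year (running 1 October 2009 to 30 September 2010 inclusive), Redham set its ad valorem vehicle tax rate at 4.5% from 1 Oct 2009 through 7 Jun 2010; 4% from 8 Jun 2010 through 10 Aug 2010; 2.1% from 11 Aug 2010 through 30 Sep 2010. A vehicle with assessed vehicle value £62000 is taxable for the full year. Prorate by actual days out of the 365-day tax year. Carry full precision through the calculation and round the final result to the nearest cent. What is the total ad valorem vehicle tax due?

1 Oct 2009 – 7 Jun 2010: 250 days at 4.5% → £62000 × 4.5% × 250/365 = £1910.9589
8 Jun – 10 Aug 2010: 64 days at 4% → £62000 × 4% × 64/365 = £434.8493
11 Aug – 30 Sep 2010: 51 days at 2.1% → £62000 × 2.1% × 51/365 = £181.9233
Total = £2527.7315

£2527.73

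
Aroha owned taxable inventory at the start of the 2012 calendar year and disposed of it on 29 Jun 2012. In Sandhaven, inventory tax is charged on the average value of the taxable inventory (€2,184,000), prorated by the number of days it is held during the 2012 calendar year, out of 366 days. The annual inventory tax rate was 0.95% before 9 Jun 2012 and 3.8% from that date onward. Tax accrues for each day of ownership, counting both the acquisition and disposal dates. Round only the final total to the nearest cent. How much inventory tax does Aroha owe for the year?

1 Jan – 8 Jun 2012: 160 days at 0.95% → €2,184,000 × 0.95% × 160/366 = €9,070.1639
9 Jun – 29 Jun 2012: 21 days at 3.8% → €2,184,000 × 3.8% × 21/366 = €4,761.8361
Total = €13,832.0000

€13,832.00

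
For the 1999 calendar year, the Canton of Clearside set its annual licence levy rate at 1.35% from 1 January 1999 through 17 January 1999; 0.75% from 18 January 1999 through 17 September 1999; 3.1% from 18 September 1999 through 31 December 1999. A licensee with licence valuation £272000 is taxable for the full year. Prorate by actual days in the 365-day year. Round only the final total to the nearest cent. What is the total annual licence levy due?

£3954.81

1 January – 17 January 1999: 17 days at 1.35% → £272000 × 1.35% × 17/365 = £171.0247
18 January – 17 September 1999: 243 days at 0.75% → £272000 × 0.75% × 243/365 = £1358.1370
18 September – 31 December 1999: 105 days at 3.1% → £272000 × 3.1% × 105/365 = £2425.6438
Total = £3954.8055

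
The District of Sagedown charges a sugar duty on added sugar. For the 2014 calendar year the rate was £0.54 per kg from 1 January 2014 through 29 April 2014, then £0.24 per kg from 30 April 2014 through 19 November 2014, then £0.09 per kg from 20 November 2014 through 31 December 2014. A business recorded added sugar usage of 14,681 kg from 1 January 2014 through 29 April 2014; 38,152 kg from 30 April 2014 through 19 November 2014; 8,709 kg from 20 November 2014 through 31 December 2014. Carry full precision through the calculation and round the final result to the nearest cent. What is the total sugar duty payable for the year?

1 January – 29 April 2014: 14,681 kg at £0.54/kg → £7927.74
30 April – 19 November 2014: 38,152 kg at £0.24/kg → £9156.48
20 November – 31 December 2014: 8,709 kg at £0.09/kg → £783.81

£17868.03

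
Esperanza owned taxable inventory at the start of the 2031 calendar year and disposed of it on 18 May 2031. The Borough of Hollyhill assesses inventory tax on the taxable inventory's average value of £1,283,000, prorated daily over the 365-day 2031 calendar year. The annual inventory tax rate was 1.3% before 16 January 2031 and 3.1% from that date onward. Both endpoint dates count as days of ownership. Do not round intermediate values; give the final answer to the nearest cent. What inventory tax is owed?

1 January – 15 January 2031: 15 days at 1.3% → £1,283,000 × 1.3% × 15/365 = £685.4384
16 January – 18 May 2031: 123 days at 3.1% → £1,283,000 × 3.1% × 123/365 = £13,402.9562
Total = £14,088.3945

£14,088.39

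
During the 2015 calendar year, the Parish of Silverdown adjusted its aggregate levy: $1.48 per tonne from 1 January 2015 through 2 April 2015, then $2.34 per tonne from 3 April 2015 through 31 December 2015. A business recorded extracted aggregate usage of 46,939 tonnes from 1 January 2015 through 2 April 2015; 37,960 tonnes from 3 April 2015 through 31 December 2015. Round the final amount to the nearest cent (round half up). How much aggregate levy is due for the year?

$158,296.12

1 January – 2 April 2015: 46,939 tonnes at $1.48/tonne → $69,469.72
3 April – 31 December 2015: 37,960 tonnes at $2.34/tonne → $88,826.40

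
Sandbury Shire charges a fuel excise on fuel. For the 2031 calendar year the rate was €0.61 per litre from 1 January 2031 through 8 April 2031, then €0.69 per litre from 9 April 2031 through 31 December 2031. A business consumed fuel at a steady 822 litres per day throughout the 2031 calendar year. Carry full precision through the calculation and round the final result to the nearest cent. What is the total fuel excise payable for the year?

1 January – 8 April 2031: 98 days × 822 litres/day = 80,556 litres at €0.61/litre → €49139.16
9 April – 31 December 2031: 267 days × 822 litres/day = 219,474 litres at €0.69/litre → €151437.06

€200576.22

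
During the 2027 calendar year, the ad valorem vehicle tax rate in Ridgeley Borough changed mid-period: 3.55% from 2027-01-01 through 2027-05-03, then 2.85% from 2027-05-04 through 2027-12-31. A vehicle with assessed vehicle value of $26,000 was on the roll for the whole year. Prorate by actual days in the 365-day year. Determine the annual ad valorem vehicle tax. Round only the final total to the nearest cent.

$802.33

2027-01-01 to 2027-05-03: 123 days at 3.55% → $26,000 × 3.55% × 123/365 = $311.0384
2027-05-04 to 2027-12-31: 242 days at 2.85% → $26,000 × 2.85% × 242/365 = $491.2932
Total = $802.3315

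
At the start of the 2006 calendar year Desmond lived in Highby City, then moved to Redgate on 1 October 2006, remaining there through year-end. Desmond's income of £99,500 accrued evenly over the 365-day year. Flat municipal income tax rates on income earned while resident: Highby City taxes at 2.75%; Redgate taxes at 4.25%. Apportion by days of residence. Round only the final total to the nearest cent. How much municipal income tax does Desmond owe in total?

Highby City, 1 January – 30 September 2006: 273 days → £99,500 × 2.75% × 273/365 = £2,046.5651
Redgate, 1 October – 31 December 2006: 92 days → £99,500 × 4.25% × 92/365 = £1,065.8767
Total = £3,112.4418

£3,112.44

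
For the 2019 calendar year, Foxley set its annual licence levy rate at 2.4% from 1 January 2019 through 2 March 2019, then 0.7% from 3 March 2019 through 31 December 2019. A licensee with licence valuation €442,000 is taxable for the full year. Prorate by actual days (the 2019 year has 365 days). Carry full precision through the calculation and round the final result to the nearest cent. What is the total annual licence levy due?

1 January – 2 March 2019: 61 days at 2.4% → €442,000 × 2.4% × 61/365 = €1,772.8438
3 March – 31 December 2019: 304 days at 0.7% → €442,000 × 0.7% × 304/365 = €2,576.9205
Total = €4,349.7644

€4,349.76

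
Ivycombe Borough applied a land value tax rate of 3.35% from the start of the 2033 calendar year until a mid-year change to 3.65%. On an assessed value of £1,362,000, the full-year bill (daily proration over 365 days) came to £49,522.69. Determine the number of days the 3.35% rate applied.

Let d = days at the first rate; then 365 − d days at the second rate.
£1,362,000 × [3.35%·d + 3.65%·(365−d)] / 365 = £49,522.69
Solving gives d = 17, so the new rate took effect on January 18, 2033.

17 days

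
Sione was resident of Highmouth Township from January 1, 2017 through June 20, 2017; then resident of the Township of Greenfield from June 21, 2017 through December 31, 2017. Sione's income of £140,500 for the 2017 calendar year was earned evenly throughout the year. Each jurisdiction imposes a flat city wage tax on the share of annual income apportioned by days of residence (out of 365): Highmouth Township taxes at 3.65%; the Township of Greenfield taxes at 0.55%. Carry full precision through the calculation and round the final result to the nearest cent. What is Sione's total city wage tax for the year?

Highmouth Township, January 1 – June 20, 2017: 171 days → £140,500 × 3.65% × 171/365 = £2,402.5500
The Township of Greenfield, June 21 – December 31, 2017: 194 days → £140,500 × 0.55% × 194/365 = £410.7219
Total = £2,813.2719

£2,813.27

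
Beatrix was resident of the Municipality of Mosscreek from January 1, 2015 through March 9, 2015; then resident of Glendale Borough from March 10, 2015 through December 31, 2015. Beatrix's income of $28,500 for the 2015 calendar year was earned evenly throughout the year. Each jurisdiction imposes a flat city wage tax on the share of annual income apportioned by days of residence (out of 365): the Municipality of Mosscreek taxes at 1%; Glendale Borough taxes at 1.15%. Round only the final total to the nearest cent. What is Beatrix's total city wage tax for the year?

The Municipality of Mosscreek, January 1 – March 9, 2015: 68 days → $28,500 × 1% × 68/365 = $53.0959
Glendale Borough, March 10 – December 31, 2015: 297 days → $28,500 × 1.15% × 297/365 = $266.6897
Total = $319.7856

$319.79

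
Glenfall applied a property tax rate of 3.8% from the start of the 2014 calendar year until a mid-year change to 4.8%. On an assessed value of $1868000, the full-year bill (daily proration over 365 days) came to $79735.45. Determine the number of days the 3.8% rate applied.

Let d = days at the first rate; then 365 − d days at the second rate.
$1868000 × [3.8%·d + 4.8%·(365−d)] / 365 = $79735.45
Solving gives d = 194, so the new rate took effect on 14 Jul 2014.

194 days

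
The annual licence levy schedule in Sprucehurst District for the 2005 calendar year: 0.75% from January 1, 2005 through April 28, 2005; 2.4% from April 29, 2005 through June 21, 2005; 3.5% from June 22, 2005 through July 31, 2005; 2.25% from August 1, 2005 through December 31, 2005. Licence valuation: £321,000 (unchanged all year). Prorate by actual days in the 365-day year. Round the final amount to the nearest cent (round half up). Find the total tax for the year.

£6,176.83

January 1 – April 28, 2005: 118 days at 0.75% → £321,000 × 0.75% × 118/365 = £778.3151
April 29 – June 21, 2005: 54 days at 2.4% → £321,000 × 2.4% × 54/365 = £1,139.7699
June 22 – July 31, 2005: 40 days at 3.5% → £321,000 × 3.5% × 40/365 = £1,231.2329
August 1 – December 31, 2005: 153 days at 2.25% → £321,000 × 2.25% × 153/365 = £3,027.5137
Total = £6,176.8315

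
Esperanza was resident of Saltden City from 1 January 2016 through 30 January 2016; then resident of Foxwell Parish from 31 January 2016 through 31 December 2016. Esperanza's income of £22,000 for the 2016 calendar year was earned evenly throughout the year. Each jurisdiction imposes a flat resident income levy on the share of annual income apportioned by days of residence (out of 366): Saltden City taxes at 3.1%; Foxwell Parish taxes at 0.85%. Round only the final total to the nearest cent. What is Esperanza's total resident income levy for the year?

£227.57

Saltden City, 1 January – 30 January 2016: 30 days → £22,000 × 3.1% × 30/366 = £55.9016
Foxwell Parish, 31 January – 31 December 2016: 336 days → £22,000 × 0.85% × 336/366 = £171.6721
Total = £227.5738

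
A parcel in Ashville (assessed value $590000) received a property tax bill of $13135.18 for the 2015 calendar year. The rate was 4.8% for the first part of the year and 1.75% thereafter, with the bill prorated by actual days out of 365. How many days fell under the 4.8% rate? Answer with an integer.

Let d = days at the first rate; then 365 − d days at the second rate.
$590000 × [4.8%·d + 1.75%·(365−d)] / 365 = $13135.18
Solving gives d = 57, so the new rate took effect on 27 February 2015.

57 days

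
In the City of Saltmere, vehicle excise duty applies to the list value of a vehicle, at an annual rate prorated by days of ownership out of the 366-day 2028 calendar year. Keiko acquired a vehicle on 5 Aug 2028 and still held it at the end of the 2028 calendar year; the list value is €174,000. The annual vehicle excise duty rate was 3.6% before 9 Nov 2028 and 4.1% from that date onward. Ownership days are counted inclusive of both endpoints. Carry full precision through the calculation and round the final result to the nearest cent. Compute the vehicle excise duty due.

5 Aug – 8 Nov 2028: 96 days at 3.6% → €174,000 × 3.6% × 96/366 = €1,643.0164
9 Nov – 31 Dec 2028: 53 days at 4.1% → €174,000 × 4.1% × 53/366 = €1,033.0656
Total = €2,676.0820

€2,676.08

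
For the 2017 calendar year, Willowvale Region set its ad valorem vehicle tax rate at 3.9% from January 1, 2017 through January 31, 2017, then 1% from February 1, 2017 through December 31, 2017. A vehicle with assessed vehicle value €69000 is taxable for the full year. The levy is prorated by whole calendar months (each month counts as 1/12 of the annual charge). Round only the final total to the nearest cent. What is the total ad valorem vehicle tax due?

€856.75

January 1 – January 31, 2017: 1 month at 3.9% → €69000 × 3.9% × 1/12 = €224.2500
February 1 – December 31, 2017: 11 months at 1% → €69000 × 1% × 11/12 = €632.5000
Total = €856.7500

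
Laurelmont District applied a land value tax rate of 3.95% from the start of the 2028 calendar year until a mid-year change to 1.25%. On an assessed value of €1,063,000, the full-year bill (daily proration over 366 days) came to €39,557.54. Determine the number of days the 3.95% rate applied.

335 days

Let d = days at the first rate; then 366 − d days at the second rate.
€1,063,000 × [3.95%·d + 1.25%·(366−d)] / 366 = €39,557.54
Solving gives d = 335, so the new rate took effect on 1 Dec 2028.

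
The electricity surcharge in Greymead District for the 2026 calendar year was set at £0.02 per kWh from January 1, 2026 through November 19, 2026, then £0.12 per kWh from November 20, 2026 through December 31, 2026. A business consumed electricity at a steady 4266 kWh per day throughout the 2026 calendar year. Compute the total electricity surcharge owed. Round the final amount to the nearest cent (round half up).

£49,059.00

January 1 – November 19, 2026: 323 days × 4266 kWh/day = 1,377,918 kWh at £0.02/kWh → £27,558.36
November 20 – December 31, 2026: 42 days × 4266 kWh/day = 179,172 kWh at £0.12/kWh → £21,500.64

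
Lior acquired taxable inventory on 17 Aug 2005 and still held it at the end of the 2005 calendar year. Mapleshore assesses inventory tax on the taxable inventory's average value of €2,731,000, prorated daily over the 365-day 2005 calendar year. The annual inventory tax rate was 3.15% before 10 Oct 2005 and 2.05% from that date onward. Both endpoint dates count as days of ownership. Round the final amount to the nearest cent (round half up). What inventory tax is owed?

€25,458.16

17 Aug – 9 Oct 2005: 54 days at 3.15% → €2,731,000 × 3.15% × 54/365 = €12,727.2082
10 Oct – 31 Dec 2005: 83 days at 2.05% → €2,731,000 × 2.05% × 83/365 = €12,730.9493
Total = €25,458.1575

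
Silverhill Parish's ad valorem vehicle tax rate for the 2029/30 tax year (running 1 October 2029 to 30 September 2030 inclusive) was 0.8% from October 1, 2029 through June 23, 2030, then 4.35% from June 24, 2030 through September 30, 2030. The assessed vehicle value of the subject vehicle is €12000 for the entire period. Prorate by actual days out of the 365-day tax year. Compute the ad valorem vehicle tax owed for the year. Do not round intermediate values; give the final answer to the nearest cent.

October 1, 2029 – June 23, 2030: 266 days at 0.8% → €12000 × 0.8% × 266/365 = €69.9616
June 24 – September 30, 2030: 99 days at 4.35% → €12000 × 4.35% × 99/365 = €141.5836
Total = €211.5452

€211.55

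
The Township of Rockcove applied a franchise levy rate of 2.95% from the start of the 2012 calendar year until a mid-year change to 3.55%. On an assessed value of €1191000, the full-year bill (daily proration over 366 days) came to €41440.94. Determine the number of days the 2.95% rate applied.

43 days

Let d = days at the first rate; then 366 − d days at the second rate.
€1191000 × [2.95%·d + 3.55%·(366−d)] / 366 = €41440.94
Solving gives d = 43, so the new rate took effect on February 13, 2012.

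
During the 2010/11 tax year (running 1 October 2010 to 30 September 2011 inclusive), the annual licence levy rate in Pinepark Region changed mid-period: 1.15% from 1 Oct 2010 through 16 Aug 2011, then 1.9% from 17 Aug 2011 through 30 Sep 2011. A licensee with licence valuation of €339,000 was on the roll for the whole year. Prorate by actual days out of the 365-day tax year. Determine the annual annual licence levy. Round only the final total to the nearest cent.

€4,211.96

1 Oct 2010 – 16 Aug 2011: 320 days at 1.15% → €339,000 × 1.15% × 320/365 = €3,417.8630
17 Aug – 30 Sep 2011: 45 days at 1.9% → €339,000 × 1.9% × 45/365 = €794.0959
Total = €4,211.9589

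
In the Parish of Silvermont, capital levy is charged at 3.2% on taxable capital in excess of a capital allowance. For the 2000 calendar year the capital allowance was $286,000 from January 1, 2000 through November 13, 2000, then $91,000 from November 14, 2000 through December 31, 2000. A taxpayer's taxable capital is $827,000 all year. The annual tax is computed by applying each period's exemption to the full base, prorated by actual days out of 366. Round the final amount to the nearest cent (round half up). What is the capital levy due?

$18,130.36

January 1 – November 13, 2000: 318 days, exemption $286,000 → ($827,000 − $286,000) × 3.2% × 318/366 = $15,041.5738
November 14 – December 31, 2000: 48 days, exemption $91,000 → ($827,000 − $91,000) × 3.2% × 48/366 = $3,088.7869
Total = $18,130.3607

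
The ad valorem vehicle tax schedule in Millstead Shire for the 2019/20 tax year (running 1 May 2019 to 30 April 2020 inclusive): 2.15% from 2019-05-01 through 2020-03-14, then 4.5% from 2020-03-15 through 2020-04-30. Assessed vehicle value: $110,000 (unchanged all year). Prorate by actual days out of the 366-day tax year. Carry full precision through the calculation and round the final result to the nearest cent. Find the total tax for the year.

2019-05-01 to 2020-03-14: 319 days at 2.15% → $110,000 × 2.15% × 319/366 = $2,061.2978
2020-03-15 to 2020-04-30: 47 days at 4.5% → $110,000 × 4.5% × 47/366 = $635.6557
Total = $2,696.9536

$2,696.95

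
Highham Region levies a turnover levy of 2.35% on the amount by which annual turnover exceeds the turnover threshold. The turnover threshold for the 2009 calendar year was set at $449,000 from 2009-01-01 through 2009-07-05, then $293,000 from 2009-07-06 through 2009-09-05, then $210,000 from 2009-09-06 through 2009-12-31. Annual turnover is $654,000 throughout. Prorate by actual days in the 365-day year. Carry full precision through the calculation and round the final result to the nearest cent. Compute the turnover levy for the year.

2009-01-01 to 2009-07-05: 186 days, exemption $449,000 → ($654,000 − $449,000) × 2.35% × 186/365 = $2,454.9452
2009-07-06 to 2009-09-05: 62 days, exemption $293,000 → ($654,000 − $293,000) × 2.35% × 62/365 = $1,441.0329
2009-09-06 to 2009-12-31: 117 days, exemption $210,000 → ($654,000 − $210,000) × 2.35% × 117/365 = $3,344.5973
Total = $7,240.5753

$7,240.58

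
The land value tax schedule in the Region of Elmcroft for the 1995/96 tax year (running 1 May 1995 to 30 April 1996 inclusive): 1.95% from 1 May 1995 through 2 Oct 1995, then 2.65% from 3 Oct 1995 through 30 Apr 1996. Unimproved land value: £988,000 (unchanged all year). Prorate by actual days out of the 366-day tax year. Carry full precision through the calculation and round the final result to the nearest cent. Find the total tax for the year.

1 May – 2 Oct 1995: 155 days at 1.95% → £988,000 × 1.95% × 155/366 = £8,159.0984
3 Oct 1995 – 30 Apr 1996: 211 days at 2.65% → £988,000 × 2.65% × 211/366 = £15,093.9945
Total = £23,253.0929

£23,253.09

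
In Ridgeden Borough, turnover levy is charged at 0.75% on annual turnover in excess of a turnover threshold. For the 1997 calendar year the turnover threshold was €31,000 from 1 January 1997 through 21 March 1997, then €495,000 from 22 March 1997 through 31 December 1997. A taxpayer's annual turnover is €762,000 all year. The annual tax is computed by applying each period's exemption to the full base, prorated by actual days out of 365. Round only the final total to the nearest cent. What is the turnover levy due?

€2,765.24

1 January – 21 March 1997: 80 days, exemption €31,000 → (€762,000 − €31,000) × 0.75% × 80/365 = €1,201.6438
22 March – 31 December 1997: 285 days, exemption €495,000 → (€762,000 − €495,000) × 0.75% × 285/365 = €1,563.5959
Total = €2,765.2397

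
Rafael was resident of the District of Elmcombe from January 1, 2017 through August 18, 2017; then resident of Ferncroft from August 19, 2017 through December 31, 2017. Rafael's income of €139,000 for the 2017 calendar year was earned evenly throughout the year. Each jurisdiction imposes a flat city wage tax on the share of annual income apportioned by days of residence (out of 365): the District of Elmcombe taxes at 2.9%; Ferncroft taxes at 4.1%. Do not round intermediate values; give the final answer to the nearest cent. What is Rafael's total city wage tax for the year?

€4,647.93

The District of Elmcombe, January 1 – August 18, 2017: 230 days → €139,000 × 2.9% × 230/365 = €2,540.0822
Ferncroft, August 19 – December 31, 2017: 135 days → €139,000 × 4.1% × 135/365 = €2,107.8493
Total = €4,647.9315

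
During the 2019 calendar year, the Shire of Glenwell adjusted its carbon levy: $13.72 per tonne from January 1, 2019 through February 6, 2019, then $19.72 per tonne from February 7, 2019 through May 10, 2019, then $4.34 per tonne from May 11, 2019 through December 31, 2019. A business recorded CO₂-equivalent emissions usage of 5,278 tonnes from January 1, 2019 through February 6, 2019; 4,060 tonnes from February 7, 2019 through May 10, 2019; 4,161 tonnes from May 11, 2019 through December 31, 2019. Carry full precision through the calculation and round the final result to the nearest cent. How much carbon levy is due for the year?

$170,536.10

January 1 – February 6, 2019: 5,278 tonnes at $13.72/tonne → $72,414.16
February 7 – May 10, 2019: 4,060 tonnes at $19.72/tonne → $80,063.20
May 11 – December 31, 2019: 4,161 tonnes at $4.34/tonne → $18,058.74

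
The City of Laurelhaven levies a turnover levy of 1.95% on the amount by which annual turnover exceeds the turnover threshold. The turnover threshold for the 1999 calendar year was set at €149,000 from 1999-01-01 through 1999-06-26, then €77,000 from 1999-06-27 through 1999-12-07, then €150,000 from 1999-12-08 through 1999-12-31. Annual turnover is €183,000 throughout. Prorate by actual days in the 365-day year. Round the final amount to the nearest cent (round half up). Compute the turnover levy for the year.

1999-01-01 to 1999-06-26: 177 days, exemption €149,000 → (€183,000 − €149,000) × 1.95% × 177/365 = €321.5096
1999-06-27 to 1999-12-07: 164 days, exemption €77,000 → (€183,000 − €77,000) × 1.95% × 164/365 = €928.7342
1999-12-08 to 1999-12-31: 24 days, exemption €150,000 → (€183,000 − €150,000) × 1.95% × 24/365 = €42.3123
Total = €1,292.5562

€1,292.56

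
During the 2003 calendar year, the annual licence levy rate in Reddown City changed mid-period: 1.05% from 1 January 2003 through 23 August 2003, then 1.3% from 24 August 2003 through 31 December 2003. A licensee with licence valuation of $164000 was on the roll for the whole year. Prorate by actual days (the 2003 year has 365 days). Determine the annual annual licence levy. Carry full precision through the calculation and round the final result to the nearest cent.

1 January – 23 August 2003: 235 days at 1.05% → $164000 × 1.05% × 235/365 = $1108.6849
24 August – 31 December 2003: 130 days at 1.3% → $164000 × 1.3% × 130/365 = $759.3425
Total = $1868.0274

$1868.03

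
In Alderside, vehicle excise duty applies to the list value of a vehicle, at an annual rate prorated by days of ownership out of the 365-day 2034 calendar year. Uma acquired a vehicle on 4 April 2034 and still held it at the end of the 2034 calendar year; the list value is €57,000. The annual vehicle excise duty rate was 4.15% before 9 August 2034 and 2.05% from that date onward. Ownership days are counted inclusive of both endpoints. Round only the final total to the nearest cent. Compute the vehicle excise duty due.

4 April – 8 August 2034: 127 days at 4.15% → €57,000 × 4.15% × 127/365 = €823.0644
9 August – 31 December 2034: 145 days at 2.05% → €57,000 × 2.05% × 145/365 = €464.1986
Total = €1,287.2630

€1,287.26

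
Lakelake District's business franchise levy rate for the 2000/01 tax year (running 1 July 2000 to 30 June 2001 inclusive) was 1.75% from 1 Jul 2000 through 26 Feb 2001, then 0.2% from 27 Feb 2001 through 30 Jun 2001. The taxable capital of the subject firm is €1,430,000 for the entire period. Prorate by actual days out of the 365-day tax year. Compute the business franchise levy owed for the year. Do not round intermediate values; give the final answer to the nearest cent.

1 Jul 2000 – 26 Feb 2001: 241 days at 1.75% → €1,430,000 × 1.75% × 241/365 = €16,523.3562
27 Feb – 30 Jun 2001: 124 days at 0.2% → €1,430,000 × 0.2% × 124/365 = €971.6164
Total = €17,494.9726

€17,494.97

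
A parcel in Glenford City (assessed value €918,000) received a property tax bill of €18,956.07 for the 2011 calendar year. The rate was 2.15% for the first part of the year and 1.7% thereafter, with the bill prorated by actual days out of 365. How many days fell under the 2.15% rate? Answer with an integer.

296 days

Let d = days at the first rate; then 365 − d days at the second rate.
€918,000 × [2.15%·d + 1.7%·(365−d)] / 365 = €18,956.07
Solving gives d = 296, so the new rate took effect on October 24, 2011.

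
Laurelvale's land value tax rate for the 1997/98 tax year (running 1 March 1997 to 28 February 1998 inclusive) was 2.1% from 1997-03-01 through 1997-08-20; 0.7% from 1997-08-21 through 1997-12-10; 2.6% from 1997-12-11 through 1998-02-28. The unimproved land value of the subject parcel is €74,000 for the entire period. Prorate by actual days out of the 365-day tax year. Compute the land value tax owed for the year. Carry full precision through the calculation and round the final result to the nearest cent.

1997-03-01 to 1997-08-20: 173 days at 2.1% → €74,000 × 2.1% × 173/365 = €736.5534
1997-08-21 to 1997-12-10: 112 days at 0.7% → €74,000 × 0.7% × 112/365 = €158.9479
1997-12-11 to 1998-02-28: 80 days at 2.6% → €74,000 × 2.6% × 80/365 = €421.6986
Total = €1,317.2000

€1,317.20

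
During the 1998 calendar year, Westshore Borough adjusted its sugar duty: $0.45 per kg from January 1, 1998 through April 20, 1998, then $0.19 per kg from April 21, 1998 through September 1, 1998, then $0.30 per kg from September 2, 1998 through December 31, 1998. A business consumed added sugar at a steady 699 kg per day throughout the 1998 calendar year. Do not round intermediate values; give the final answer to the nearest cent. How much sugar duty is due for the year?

$77770.74

January 1 – April 20, 1998: 110 days × 699 kg/day = 76,890 kg at $0.45/kg → $34600.50
April 21 – September 1, 1998: 134 days × 699 kg/day = 93,666 kg at $0.19/kg → $17796.54
September 2 – December 31, 1998: 121 days × 699 kg/day = 84,579 kg at $0.30/kg → $25373.70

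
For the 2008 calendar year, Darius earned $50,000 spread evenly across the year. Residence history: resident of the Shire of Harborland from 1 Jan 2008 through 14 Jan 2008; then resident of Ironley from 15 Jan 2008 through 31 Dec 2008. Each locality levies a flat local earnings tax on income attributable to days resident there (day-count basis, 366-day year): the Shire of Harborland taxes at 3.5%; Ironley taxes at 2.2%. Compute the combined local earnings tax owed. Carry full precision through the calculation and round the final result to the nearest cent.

$1,124.86

The Shire of Harborland, 1 Jan – 14 Jan 2008: 14 days → $50,000 × 3.5% × 14/366 = $66.9399
Ironley, 15 Jan – 31 Dec 2008: 352 days → $50,000 × 2.2% × 352/366 = $1,057.9235
Total = $1,124.8634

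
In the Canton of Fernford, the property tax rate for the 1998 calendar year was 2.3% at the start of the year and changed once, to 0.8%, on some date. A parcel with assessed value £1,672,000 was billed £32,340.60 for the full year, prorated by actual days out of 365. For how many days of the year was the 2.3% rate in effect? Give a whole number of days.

276 days

Let d = days at the first rate; then 365 − d days at the second rate.
£1,672,000 × [2.3%·d + 0.8%·(365−d)] / 365 = £32,340.60
Solving gives d = 276, so the new rate took effect on 4 October 1998.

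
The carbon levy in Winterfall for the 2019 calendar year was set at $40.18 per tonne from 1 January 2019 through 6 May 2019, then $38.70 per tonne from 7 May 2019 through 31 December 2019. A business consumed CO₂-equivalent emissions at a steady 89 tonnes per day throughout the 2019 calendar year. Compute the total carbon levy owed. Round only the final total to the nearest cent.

$1273766.22

1 January – 6 May 2019: 126 days × 89 tonnes/day = 11,214 tonnes at $40.18/tonne → $450578.52
7 May – 31 December 2019: 239 days × 89 tonnes/day = 21,271 tonnes at $38.70/tonne → $823187.70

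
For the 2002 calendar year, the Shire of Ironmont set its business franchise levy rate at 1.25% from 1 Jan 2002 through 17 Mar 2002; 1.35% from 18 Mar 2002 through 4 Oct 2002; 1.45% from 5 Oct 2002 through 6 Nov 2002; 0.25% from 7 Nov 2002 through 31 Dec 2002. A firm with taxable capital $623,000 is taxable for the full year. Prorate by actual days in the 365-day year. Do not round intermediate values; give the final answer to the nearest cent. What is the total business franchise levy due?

$7,304.46

1 Jan – 17 Mar 2002: 76 days at 1.25% → $623,000 × 1.25% × 76/365 = $1,621.5068
18 Mar – 4 Oct 2002: 201 days at 1.35% → $623,000 × 1.35% × 201/365 = $4,631.5356
5 Oct – 6 Nov 2002: 33 days at 1.45% → $623,000 × 1.45% × 33/365 = $816.7274
7 Nov – 31 Dec 2002: 55 days at 0.25% → $623,000 × 0.25% × 55/365 = $234.6918
Total = $7,304.4616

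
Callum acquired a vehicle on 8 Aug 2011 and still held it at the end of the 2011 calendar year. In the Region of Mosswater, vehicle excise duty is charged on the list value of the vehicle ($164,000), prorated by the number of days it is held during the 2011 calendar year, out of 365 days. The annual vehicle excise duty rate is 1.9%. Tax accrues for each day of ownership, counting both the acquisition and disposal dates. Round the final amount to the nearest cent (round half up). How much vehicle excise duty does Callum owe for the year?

$1,246.40

Days held (8 Aug – 31 Dec 2011): 146 out of 365
Tax = $164,000 × 1.9% × 146/365 = $1,246.4000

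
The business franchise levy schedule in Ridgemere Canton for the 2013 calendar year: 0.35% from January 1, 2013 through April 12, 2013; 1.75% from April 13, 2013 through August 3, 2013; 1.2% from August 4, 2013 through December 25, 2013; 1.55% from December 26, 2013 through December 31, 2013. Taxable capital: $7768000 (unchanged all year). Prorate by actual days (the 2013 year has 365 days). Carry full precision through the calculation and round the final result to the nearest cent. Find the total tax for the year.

January 1 – April 12, 2013: 102 days at 0.35% → $7768000 × 0.35% × 102/365 = $7597.7425
April 13 – August 3, 2013: 113 days at 1.75% → $7768000 × 1.75% × 113/365 = $42085.5342
August 4 – December 25, 2013: 144 days at 1.2% → $7768000 × 1.2% × 144/365 = $36775.6274
December 26 – December 31, 2013: 6 days at 1.55% → $7768000 × 1.55% × 6/365 = $1979.2438
Total = $88438.1479

$88438.15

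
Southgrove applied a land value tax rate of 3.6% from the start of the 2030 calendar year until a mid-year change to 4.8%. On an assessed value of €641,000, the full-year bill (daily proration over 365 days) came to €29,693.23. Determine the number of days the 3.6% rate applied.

51 days

Let d = days at the first rate; then 365 − d days at the second rate.
€641,000 × [3.6%·d + 4.8%·(365−d)] / 365 = €29,693.23
Solving gives d = 51, so the new rate took effect on 21 Feb 2030.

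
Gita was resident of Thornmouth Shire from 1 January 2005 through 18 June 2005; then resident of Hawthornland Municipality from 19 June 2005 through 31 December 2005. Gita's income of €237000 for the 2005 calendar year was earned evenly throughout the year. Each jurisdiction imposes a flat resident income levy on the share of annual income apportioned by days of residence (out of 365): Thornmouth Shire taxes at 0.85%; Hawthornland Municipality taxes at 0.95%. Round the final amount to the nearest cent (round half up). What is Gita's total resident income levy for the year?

€2141.77

Thornmouth Shire, 1 January – 18 June 2005: 169 days → €237000 × 0.85% × 169/365 = €932.7411
Hawthornland Municipality, 19 June – 31 December 2005: 196 days → €237000 × 0.95% × 196/365 = €1209.0247
Total = €2141.7658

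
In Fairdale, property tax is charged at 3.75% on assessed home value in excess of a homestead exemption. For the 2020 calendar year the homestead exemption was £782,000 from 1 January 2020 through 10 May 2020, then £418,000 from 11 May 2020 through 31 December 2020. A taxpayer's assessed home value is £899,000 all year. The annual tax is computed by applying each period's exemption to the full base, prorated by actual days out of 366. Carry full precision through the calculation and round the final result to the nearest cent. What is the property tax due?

1 January – 10 May 2020: 131 days, exemption £782,000 → (£899,000 − £782,000) × 3.75% × 131/366 = £1,570.3893
11 May – 31 December 2020: 235 days, exemption £418,000 → (£899,000 − £418,000) × 3.75% × 235/366 = £11,581.4549
Total = £13,151.8443

£13,151.84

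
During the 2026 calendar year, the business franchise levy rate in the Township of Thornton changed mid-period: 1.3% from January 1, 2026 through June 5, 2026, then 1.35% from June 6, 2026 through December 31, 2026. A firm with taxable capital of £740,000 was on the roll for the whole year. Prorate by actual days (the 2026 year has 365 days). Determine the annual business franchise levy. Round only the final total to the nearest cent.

£9,831.86

January 1 – June 5, 2026: 156 days at 1.3% → £740,000 × 1.3% × 156/365 = £4,111.5616
June 6 – December 31, 2026: 209 days at 1.35% → £740,000 × 1.35% × 209/365 = £5,720.3014
Total = £9,831.8630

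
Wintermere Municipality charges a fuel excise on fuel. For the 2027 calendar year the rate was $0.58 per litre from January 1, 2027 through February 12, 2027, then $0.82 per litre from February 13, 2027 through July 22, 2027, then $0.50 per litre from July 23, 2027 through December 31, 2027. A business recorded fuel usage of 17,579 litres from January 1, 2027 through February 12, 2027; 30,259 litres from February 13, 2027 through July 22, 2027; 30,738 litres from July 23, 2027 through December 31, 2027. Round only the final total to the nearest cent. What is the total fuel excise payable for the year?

January 1 – February 12, 2027: 17,579 litres at $0.58/litre → $10195.82
February 13 – July 22, 2027: 30,259 litres at $0.82/litre → $24812.38
July 23 – December 31, 2027: 30,738 litres at $0.50/litre → $15369.00

$50377.20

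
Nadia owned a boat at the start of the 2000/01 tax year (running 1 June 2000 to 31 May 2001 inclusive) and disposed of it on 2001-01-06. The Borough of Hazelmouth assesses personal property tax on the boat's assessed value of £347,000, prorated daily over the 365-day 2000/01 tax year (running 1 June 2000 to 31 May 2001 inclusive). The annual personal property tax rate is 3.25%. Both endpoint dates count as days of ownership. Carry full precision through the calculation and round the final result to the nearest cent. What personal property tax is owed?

£6,797.40

Days held (2000-06-01 to 2001-01-06): 220 out of 365
Tax = £347,000 × 3.25% × 220/365 = £6,797.3973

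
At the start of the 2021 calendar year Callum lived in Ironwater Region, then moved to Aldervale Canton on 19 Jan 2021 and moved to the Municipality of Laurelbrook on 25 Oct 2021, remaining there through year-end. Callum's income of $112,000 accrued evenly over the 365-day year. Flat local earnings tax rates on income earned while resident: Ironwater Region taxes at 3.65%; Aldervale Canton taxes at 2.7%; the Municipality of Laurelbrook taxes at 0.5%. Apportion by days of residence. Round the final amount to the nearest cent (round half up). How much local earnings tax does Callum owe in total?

Ironwater Region, 1 Jan – 18 Jan 2021: 18 days → $112,000 × 3.65% × 18/365 = $201.6000
Aldervale Canton, 19 Jan – 24 Oct 2021: 279 days → $112,000 × 2.7% × 279/365 = $2,311.4959
The Municipality of Laurelbrook, 25 Oct – 31 Dec 2021: 68 days → $112,000 × 0.5% × 68/365 = $104.3288
Total = $2,617.4247

$2,617.42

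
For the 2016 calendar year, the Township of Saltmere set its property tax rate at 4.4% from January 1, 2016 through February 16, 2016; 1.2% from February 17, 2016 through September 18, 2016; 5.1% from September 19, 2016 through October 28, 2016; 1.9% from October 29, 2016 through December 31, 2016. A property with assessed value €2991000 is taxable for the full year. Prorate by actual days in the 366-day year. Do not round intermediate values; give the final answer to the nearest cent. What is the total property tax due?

January 1 – February 16, 2016: 47 days at 4.4% → €2991000 × 4.4% × 47/366 = €16899.9672
February 17 – September 18, 2016: 215 days at 1.2% → €2991000 × 1.2% × 215/366 = €21084.0984
September 19 – October 28, 2016: 40 days at 5.1% → €2991000 × 5.1% × 40/366 = €16671.1475
October 29 – December 31, 2016: 64 days at 1.9% → €2991000 × 1.9% × 64/366 = €9937.3115
Total = €64592.5246

€64592.52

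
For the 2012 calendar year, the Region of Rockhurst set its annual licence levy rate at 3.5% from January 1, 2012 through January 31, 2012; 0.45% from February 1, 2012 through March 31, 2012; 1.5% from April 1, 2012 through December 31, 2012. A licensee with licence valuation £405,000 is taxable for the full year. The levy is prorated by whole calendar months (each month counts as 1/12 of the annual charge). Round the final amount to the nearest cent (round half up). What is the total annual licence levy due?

January 1 – January 31, 2012: 1 month at 3.5% → £405,000 × 3.5% × 1/12 = £1,181.2500
February 1 – March 31, 2012: 2 months at 0.45% → £405,000 × 0.45% × 2/12 = £303.7500
April 1 – December 31, 2012: 9 months at 1.5% → £405,000 × 1.5% × 9/12 = £4,556.2500
Total = £6,041.2500

£6,041.25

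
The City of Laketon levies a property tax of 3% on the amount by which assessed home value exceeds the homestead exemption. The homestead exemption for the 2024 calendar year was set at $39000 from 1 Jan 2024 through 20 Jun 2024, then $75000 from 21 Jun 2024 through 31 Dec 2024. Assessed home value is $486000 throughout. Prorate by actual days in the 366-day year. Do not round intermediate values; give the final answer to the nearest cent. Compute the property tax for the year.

$12837.54

1 Jan – 20 Jun 2024: 172 days, exemption $39000 → ($486000 − $39000) × 3% × 172/366 = $6301.9672
21 Jun – 31 Dec 2024: 194 days, exemption $75000 → ($486000 − $75000) × 3% × 194/366 = $6535.5738
Total = $12837.5410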